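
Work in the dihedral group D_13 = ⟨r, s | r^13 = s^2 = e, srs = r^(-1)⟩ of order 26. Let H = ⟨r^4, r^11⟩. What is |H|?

13

|⟨r^4⟩| = 13 and |⟨r^11⟩| = 13, so |H| is a multiple of lcm(13, 13) = 13 and divides |G| = 26.
Closing under the operation: H = {e, r, r^2, r^3, r^4, r^5, r^6, r^7, r^8, r^9, r^10, r^11, r^12}, so |H| = 13.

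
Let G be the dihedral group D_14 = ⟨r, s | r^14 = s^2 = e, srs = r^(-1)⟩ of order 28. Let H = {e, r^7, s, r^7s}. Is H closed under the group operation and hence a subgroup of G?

|H| = 4 divides |G| = 28, consistent with Lagrange.
H contains the identity, every element's inverse is in H, and H is closed under ·: it is a subgroup.

Yes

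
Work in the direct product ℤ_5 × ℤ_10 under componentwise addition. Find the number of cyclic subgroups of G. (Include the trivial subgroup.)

14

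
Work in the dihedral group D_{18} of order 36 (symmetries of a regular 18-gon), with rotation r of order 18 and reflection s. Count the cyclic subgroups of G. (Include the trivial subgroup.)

24

A cyclic subgroup of order d is generated by each of its φ(d) elements of order d, so the cyclic subgroups of order d number (#elements of order d)/φ(d).
Cyclic subgroups by order — order 1: 1; order 2: 19; order 3: 1; order 6: 1; order 9: 1; order 18: 1.
Total: 24.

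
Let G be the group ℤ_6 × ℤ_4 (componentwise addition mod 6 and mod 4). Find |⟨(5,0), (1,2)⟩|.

12

|⟨(5,0)⟩| = 6 and |⟨(1,2)⟩| = 6, so |H| is a multiple of lcm(6, 6) = 6 and divides |G| = 24.
Closing under the operation: H = {(0,0), (0,2), (1,0), (1,2), (2,0), (2,2), (3,0), (3,2), (4,0), (4,2), (5,0), (5,2)}, so |H| = 12.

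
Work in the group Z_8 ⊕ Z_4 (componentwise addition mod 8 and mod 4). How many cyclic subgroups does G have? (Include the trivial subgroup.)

14

Each element a generates a cyclic subgroup ⟨a⟩; distinct elements may generate the same one (a cyclic group of order d has φ(d) generators).
Cyclic subgroups by order — order 1: 1; order 2: 3; order 4: 6; order 8: 4.
Total: 14.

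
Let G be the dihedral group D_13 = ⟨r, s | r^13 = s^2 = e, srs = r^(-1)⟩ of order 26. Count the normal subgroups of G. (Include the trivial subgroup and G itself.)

3

G has 16 subgroups. Checking conjugation-invariance by order — order 1: 1/1 normal; order 2: 0/13 normal; order 13: 1/1 normal; order 26: 1/1 normal.
Total normal subgroups: 3.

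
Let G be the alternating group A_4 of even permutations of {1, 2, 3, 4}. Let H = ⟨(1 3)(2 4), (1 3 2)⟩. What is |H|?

|⟨(1 3)(2 4)⟩| = 2 and |⟨(1 3 2)⟩| = 3, so |H| is a multiple of lcm(2, 3) = 6 and divides |G| = 12.
Closing {(1 3)(2 4), (1 3 2)} under the group operation gives all of G, so |H| = 12.

12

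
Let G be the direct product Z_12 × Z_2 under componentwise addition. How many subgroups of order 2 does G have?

3

|G| = 24 and 2 | 24, so subgroups of order 2 are possible by Lagrange.
The subgroups of order 2 are: {(0,0), (0,1)}; {(0,0), (6,0)}; {(0,0), (6,1)}.
So G has 3 subgroups of order 2.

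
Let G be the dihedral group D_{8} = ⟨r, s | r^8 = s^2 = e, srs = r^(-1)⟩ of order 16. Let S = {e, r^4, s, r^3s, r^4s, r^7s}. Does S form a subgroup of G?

No

|S| = 6 does not divide |G| = 16, so by Lagrange S is not a subgroup.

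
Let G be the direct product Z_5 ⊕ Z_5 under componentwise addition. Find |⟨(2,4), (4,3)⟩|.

5

|⟨(2,4)⟩| = 5 and |⟨(4,3)⟩| = 5, so |H| is a multiple of lcm(5, 5) = 5 and divides |G| = 25.
Closing under the operation: H = {(0,0), (1,2), (2,4), (3,1), (4,3)}, so |H| = 5.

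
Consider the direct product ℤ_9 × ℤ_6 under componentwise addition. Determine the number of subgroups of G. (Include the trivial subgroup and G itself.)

20

|G| = 54, so by Lagrange every subgroup order divides 54. Divisors: 1, 2, 3, 6, 9, 18, 27, 54.
Subgroups by order — order 1: 1; order 2: 1; order 3: 4; order 6: 4; order 9: 4; order 18: 4; order 27: 1; order 54: 1.
Total: 1 + 1 + 4 + 4 + 4 + 4 + 1 + 1 = 20.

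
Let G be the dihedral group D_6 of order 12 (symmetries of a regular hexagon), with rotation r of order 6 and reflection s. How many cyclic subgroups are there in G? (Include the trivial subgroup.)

A cyclic subgroup of order d is generated by each of its φ(d) elements of order d, so the cyclic subgroups of order d number (#elements of order d)/φ(d).
Cyclic subgroups by order — order 1: 1; order 2: 7; order 3: 1; order 6: 1.
Total: 10.

10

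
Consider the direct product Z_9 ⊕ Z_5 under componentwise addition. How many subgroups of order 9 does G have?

|G| = 45 and 9 | 45, so subgroups of order 9 are possible by Lagrange.
The subgroups of order 9 are: {(0,0), (1,0), (2,0), (3,0), (4,0), (5,0), (6,0), (7,0), (8,0)}.
So G has 1 subgroup of order 9.

1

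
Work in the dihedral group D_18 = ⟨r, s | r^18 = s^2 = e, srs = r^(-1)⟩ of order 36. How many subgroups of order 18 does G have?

|G| = 36 and 18 | 36, so subgroups of order 18 are possible by Lagrange.
The subgroups of order 18 are: {e, r, r^2, r^3, r^4, r^5, r^6, r^7, r^8, r^9, r^10, r^11, r^12, r^13, r^14, r^15, r^16, r^17}; {e, r^2, r^4, r^6, r^8, r^10, r^12, r^14, r^16, s, r^2s, r^4s, r^6s, r^8s, r^10s, r^12s, r^14s, r^16s}; {e, r^2, r^4, r^6, r^8, r^10, r^12, r^14, r^16, rs, r^3s, r^5s, r^7s, r^9s, r^11s, r^13s, r^15s, r^17s}.
So G has 3 subgroups of order 18.

3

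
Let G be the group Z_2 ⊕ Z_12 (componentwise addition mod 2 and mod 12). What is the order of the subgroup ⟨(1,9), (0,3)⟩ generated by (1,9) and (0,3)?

8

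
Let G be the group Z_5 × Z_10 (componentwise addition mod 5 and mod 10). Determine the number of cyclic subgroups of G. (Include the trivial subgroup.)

Each element a generates a cyclic subgroup ⟨a⟩; distinct elements may generate the same one (a cyclic group of order d has φ(d) generators).
Cyclic subgroups by order — order 1: 1; order 2: 1; order 5: 6; order 10: 6.
Total: 14.

14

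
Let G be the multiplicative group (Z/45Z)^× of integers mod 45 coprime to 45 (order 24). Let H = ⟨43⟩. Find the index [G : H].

|⟨43⟩| = 12 and |G| = 24.
By Lagrange, [G : H] = |G|/|H| = 24/12 = 2.

2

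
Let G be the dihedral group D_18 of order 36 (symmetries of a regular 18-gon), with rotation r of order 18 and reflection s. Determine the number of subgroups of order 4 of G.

9

|G| = 36 and 4 | 36, so subgroups of order 4 are possible by Lagrange.
The subgroups of order 4 are: {e, r^9, rs, r^10s}; {e, r^9, r^2s, r^11s}; {e, r^9, r^3s, r^12s}; {e, r^9, r^4s, r^13s}; … (9 in all).
So G has 9 subgroups of order 4.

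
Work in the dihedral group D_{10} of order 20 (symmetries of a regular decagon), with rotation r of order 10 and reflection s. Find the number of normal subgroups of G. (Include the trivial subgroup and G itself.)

7

G has 22 subgroups. Checking conjugation-invariance by order — order 1: 1/1 normal; order 2: 1/11 normal; order 4: 0/5 normal; order 5: 1/1 normal; order 10: 3/3 normal; order 20: 1/1 normal.
Total normal subgroups: 7.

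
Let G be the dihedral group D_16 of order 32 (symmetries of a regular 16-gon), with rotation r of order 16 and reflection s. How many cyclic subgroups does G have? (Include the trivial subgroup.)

A cyclic subgroup of order d is generated by each of its φ(d) elements of order d, so the cyclic subgroups of order d number (#elements of order d)/φ(d).
Cyclic subgroups by order — order 1: 1; order 2: 17; order 4: 1; order 8: 1; order 16: 1.
Total: 21.

21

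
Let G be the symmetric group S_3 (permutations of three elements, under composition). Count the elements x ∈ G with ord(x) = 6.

No element of G has order 6 (even though 6 | 6).

0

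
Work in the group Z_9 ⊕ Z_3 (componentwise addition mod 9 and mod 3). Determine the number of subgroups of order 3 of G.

4

|G| = 27 and 3 | 27, so subgroups of order 3 are possible by Lagrange.
The subgroups of order 3 are: {(0,0), (0,1), (0,2)}; {(0,0), (3,0), (6,0)}; {(0,0), (3,1), (6,2)}; {(0,0), (3,2), (6,1)}.
So G has 4 subgroups of order 3.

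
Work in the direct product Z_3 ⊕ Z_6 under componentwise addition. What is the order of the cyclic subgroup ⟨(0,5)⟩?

The order of (0,5) in Z_3 × Z_6 is lcm(ord(0) in Z_3, ord(5) in Z_6).
ord(0) = 1 and ord(5) = 6, so |⟨(0,5)⟩| = lcm(1, 6) = 6.

6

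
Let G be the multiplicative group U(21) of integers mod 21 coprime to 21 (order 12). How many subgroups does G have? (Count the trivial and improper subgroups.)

10

|G| = 12, so by Lagrange every subgroup order divides 12. Divisors: 1, 2, 3, 4, 6, 12.
Subgroups by order — order 1: 1; order 2: 3; order 3: 1; order 4: 1; order 6: 3; order 12: 1.
Total: 1 + 3 + 1 + 1 + 3 + 1 = 10.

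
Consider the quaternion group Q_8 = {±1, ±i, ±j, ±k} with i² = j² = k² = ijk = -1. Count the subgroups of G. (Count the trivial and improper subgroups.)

6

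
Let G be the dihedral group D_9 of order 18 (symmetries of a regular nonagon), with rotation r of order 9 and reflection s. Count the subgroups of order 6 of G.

|G| = 18 and 6 | 18, so subgroups of order 6 are possible by Lagrange.
The subgroups of order 6 are: {e, r^3, r^6, r^2s, r^5s, r^8s}; {e, r^3, r^6, s, r^3s, r^6s}; {e, r^3, r^6, rs, r^4s, r^7s}.
So G has 3 subgroups of order 6.

3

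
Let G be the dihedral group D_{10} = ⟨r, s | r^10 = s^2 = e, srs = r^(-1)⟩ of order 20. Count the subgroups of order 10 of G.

3

|G| = 20 and 10 | 20, so subgroups of order 10 are possible by Lagrange.
The subgroups of order 10 are: {e, r, r^2, r^3, r^4, r^5, r^6, r^7, r^8, r^9}; {e, r^2, r^4, r^6, r^8, s, r^2s, r^4s, r^6s, r^8s}; {e, r^2, r^4, r^6, r^8, rs, r^3s, r^5s, r^7s, r^9s}.
So G has 3 subgroups of order 10.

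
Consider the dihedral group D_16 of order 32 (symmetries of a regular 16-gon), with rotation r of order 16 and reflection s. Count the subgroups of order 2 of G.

17

|G| = 32 and 2 | 32, so subgroups of order 2 are possible by Lagrange.
The subgroups of order 2 are: {e, r^10s}; {e, r^11s}; {e, r^12s}; {e, r^13s}; … (17 in all).
So G has 17 subgroups of order 2.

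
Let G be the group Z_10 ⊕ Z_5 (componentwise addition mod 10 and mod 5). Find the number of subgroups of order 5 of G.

6

|G| = 50 and 5 | 50, so subgroups of order 5 are possible by Lagrange.
The subgroups of order 5 are: {(0,0), (0,1), (0,2), (0,3), (0,4)}; {(0,0), (2,0), (4,0), (6,0), (8,0)}; {(0,0), (2,1), (4,2), (6,3), (8,4)}; {(0,0), (2,2), (4,4), (6,1), (8,3)}; … (6 in all).
So G has 6 subgroups of order 5.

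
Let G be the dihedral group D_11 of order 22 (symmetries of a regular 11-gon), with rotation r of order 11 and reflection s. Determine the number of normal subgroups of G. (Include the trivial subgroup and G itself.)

3

G has 14 subgroups. Checking conjugation-invariance by order — order 1: 1/1 normal; order 2: 0/11 normal; order 11: 1/1 normal; order 22: 1/1 normal.
Total normal subgroups: 3.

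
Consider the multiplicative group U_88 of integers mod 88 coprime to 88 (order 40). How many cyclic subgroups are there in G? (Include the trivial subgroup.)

A cyclic subgroup of order d is generated by each of its φ(d) elements of order d, so the cyclic subgroups of order d number (#elements of order d)/φ(d).
Cyclic subgroups by order — order 1: 1; order 2: 7; order 5: 1; order 10: 7.
Total: 16.

16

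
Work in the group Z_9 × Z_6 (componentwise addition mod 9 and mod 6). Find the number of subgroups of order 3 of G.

4

|G| = 54 and 3 | 54, so subgroups of order 3 are possible by Lagrange.
The subgroups of order 3 are: {(0,0), (0,2), (0,4)}; {(0,0), (3,0), (6,0)}; {(0,0), (3,2), (6,4)}; {(0,0), (3,4), (6,2)}.
So G has 4 subgroups of order 3.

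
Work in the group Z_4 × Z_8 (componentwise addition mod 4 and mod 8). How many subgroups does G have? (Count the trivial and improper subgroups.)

22

|G| = 32, so by Lagrange every subgroup order divides 32. Divisors: 1, 2, 4, 8, 16, 32.
Subgroups by order — order 1: 1; order 2: 3; order 4: 7; order 8: 7; order 16: 3; order 32: 1.
Total: 1 + 3 + 7 + 7 + 3 + 1 = 22.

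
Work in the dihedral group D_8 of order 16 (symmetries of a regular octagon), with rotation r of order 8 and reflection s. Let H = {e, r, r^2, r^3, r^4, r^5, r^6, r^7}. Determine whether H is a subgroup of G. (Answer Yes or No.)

Yes

|H| = 8 divides |G| = 16, consistent with Lagrange.
H contains the identity, every element's inverse is in H, and H is closed under ·: it is a subgroup.
In fact H = ⟨r^7⟩.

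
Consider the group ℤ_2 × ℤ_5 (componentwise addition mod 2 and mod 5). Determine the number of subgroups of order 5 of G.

|G| = 10 and 5 | 10, so subgroups of order 5 are possible by Lagrange.
The subgroups of order 5 are: {(0,0), (0,1), (0,2), (0,3), (0,4)}.
So G has 1 subgroup of order 5.

1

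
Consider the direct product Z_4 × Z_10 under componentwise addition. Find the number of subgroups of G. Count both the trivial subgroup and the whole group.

|G| = 40, so by Lagrange every subgroup order divides 40. Divisors: 1, 2, 4, 5, 8, 10, 20, 40.
Subgroups by order — order 1: 1; order 2: 3; order 4: 3; order 5: 1; order 8: 1; order 10: 3; order 20: 3; order 40: 1.
Total: 1 + 3 + 3 + 1 + 1 + 3 + 3 + 1 = 16.

16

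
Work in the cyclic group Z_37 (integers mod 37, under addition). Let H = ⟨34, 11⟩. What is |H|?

|⟨34⟩| = 37 and |⟨11⟩| = 37, so |H| is a multiple of lcm(37, 37) = 37 and divides |G| = 37.
Closing {34, 11} under the group operation gives all of G, so |H| = 37.

37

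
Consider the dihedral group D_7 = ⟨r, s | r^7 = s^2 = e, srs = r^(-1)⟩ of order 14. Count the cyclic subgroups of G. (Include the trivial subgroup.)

9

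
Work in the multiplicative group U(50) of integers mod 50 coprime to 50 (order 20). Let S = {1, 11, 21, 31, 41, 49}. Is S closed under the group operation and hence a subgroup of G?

No

|S| = 6 does not divide |G| = 20, so by Lagrange S is not a subgroup.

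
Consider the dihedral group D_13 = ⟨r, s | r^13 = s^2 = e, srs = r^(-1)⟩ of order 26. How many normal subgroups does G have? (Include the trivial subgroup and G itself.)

G has 16 subgroups. Checking conjugation-invariance by order — order 1: 1/1 normal; order 2: 0/13 normal; order 13: 1/1 normal; order 26: 1/1 normal.
Total normal subgroups: 3.

3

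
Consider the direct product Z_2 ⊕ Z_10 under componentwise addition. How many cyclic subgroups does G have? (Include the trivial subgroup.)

8

A cyclic subgroup of order d is generated by each of its φ(d) elements of order d, so the cyclic subgroups of order d number (#elements of order d)/φ(d).
Cyclic subgroups by order — order 1: 1; order 2: 3; order 5: 1; order 10: 3.
Total: 8.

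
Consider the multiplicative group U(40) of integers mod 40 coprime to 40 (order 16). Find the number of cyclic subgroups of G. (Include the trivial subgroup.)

12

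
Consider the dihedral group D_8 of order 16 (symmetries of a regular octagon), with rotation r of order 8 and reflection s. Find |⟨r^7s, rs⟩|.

|⟨r^7s⟩| = 2 and |⟨rs⟩| = 2, so |H| is a multiple of lcm(2, 2) = 2 and divides |G| = 16.
Closing under the operation: H = {e, r^2, r^4, r^6, rs, r^3s, r^5s, r^7s}, so |H| = 8.

8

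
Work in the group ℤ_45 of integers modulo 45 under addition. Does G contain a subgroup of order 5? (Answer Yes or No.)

5 | 45. A subgroup of order 5 is {0, 9, 18, 27, 36}.

Yes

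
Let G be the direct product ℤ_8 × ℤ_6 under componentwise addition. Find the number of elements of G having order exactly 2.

3

An element (a,b) has order lcm(ord(a), ord(b)); count pairs with lcm equal to 2.
Enumerating gives 3 such elements.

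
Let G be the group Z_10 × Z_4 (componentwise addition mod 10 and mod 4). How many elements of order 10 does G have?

An element (a,b) has order lcm(ord(a), ord(b)); count pairs with lcm equal to 10.
Enumerating gives 12 such elements.

12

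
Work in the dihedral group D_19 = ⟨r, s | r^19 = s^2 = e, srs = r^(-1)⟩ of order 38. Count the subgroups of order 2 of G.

|G| = 38 and 2 | 38, so subgroups of order 2 are possible by Lagrange.
The subgroups of order 2 are: {e, r^10s}; {e, r^11s}; {e, r^12s}; {e, r^13s}; … (19 in all).
So G has 19 subgroups of order 2.

19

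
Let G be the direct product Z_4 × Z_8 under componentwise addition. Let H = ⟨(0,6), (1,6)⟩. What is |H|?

16

|⟨(0,6)⟩| = 4 and |⟨(1,6)⟩| = 4, so |H| is a multiple of lcm(4, 4) = 4 and divides |G| = 32.
Closing under the operation: H = {(0,0), (0,2), (0,4), (0,6), (1,0), (1,2), (1,4), (1,6), (2,0), (2,2), (2,4), (2,6), (3,0), (3,2), (3,4), (3,6)}, so |H| = 16.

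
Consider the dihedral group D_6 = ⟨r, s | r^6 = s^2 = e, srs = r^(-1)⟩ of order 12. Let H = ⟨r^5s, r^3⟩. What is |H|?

4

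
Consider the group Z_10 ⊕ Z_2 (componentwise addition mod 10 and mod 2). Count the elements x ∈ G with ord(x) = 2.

3

An element (a,b) has order lcm(ord(a), ord(b)); count pairs with lcm equal to 2.
Enumerating gives 3 such elements.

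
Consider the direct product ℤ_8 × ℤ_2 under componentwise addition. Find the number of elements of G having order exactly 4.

An element (a,b) has order lcm(ord(a), ord(b)); count pairs with lcm equal to 4.
Enumerating gives 4 such elements.

4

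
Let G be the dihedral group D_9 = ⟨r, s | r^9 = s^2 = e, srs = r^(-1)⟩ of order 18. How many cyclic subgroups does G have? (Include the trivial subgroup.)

12

A cyclic subgroup of order d is generated by each of its φ(d) elements of order d, so the cyclic subgroups of order d number (#elements of order d)/φ(d).
Cyclic subgroups by order — order 1: 1; order 2: 9; order 3: 1; order 9: 1.
Total: 12.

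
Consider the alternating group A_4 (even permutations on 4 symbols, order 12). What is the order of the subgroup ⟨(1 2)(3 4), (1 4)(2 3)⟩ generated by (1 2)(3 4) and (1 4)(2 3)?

|⟨(1 2)(3 4)⟩| = 2 and |⟨(1 4)(2 3)⟩| = 2, so |H| is a multiple of lcm(2, 2) = 2 and divides |G| = 12.
Closing under the operation: H = {e, (1 2)(3 4), (1 3)(2 4), (1 4)(2 3)}, so |H| = 4.

4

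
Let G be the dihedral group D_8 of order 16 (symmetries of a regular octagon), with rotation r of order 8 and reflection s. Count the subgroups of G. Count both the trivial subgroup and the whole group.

19

|G| = 16, so by Lagrange every subgroup order divides 16. Divisors: 1, 2, 4, 8, 16.
Subgroups by order — order 1: 1; order 2: 9; order 4: 5; order 8: 3; order 16: 1.
Total: 1 + 9 + 5 + 3 + 1 = 19.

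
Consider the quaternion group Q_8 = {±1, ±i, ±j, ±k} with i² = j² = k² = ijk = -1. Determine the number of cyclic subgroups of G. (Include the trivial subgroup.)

Group the elements of G by the cyclic subgroup they generate; each cyclic subgroup of order d accounts for φ(d) elements.
Cyclic subgroups by order — order 1: 1; order 2: 1; order 4: 3.
Total: 5.

5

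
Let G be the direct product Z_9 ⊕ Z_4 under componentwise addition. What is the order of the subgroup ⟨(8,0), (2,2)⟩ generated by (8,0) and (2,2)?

18

|⟨(8,0)⟩| = 9 and |⟨(2,2)⟩| = 18, so |H| is a multiple of lcm(9, 18) = 18 and divides |G| = 36.
Closing under the operation: H = {(0,0), (0,2), (1,0), (1,2), (2,0), (2,2), (3,0), (3,2), (4,0), (4,2), (5,0), (5,2), (6,0), (6,2), (7,0), (7,2), (8,0), (8,2)}, so |H| = 18.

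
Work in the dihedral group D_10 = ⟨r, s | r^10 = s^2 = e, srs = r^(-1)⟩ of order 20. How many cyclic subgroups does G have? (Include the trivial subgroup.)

A cyclic subgroup of order d is generated by each of its φ(d) elements of order d, so the cyclic subgroups of order d number (#elements of order d)/φ(d).
Cyclic subgroups by order — order 1: 1; order 2: 11; order 5: 1; order 10: 1.
Total: 14.

14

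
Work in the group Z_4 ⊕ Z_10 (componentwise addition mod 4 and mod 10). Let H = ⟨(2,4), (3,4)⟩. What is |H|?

20

|⟨(2,4)⟩| = 10 and |⟨(3,4)⟩| = 20, so |H| is a multiple of lcm(10, 20) = 20 and divides |G| = 40.
Closing under the operation: H = {(0,0), (0,2), (0,4), (0,6), (0,8), (1,0), (1,2), (1,4), (1,6), (1,8), (2,0), (2,2), (2,4), (2,6), (2,8), (3,0), (3,2), (3,4), (3,6), (3,8)}, so |H| = 20.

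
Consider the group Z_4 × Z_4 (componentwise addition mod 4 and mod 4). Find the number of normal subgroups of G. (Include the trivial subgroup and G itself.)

G is abelian, so every subgroup is normal.
G has 15 subgroups in total, hence 15 normal subgroups.

15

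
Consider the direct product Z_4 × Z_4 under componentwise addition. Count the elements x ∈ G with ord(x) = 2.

An element (a,b) has order lcm(ord(a), ord(b)); count pairs with lcm equal to 2.
Enumerating gives 3 such elements.

3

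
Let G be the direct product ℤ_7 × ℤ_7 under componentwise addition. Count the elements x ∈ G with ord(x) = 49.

An element (a,b) has order lcm(ord(a), ord(b)); count pairs with lcm equal to 49.
Enumerating gives 0 such elements.

0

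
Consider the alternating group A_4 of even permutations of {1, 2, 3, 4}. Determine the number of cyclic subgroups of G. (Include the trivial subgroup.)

8

A cyclic subgroup of order d is generated by each of its φ(d) elements of order d, so the cyclic subgroups of order d number (#elements of order d)/φ(d).
Cyclic subgroups by order — order 1: 1; order 2: 3; order 3: 4.
Total: 8.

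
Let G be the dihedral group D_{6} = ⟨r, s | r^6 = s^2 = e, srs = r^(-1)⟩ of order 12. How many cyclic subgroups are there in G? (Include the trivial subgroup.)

10

A cyclic subgroup of order d is generated by each of its φ(d) elements of order d, so the cyclic subgroups of order d number (#elements of order d)/φ(d).
Cyclic subgroups by order — order 1: 1; order 2: 7; order 3: 1; order 6: 1.
Total: 10.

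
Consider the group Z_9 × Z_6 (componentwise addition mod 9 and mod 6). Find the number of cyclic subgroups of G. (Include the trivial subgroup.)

16

Each element a generates a cyclic subgroup ⟨a⟩; distinct elements may generate the same one (a cyclic group of order d has φ(d) generators).
Cyclic subgroups by order — order 1: 1; order 2: 1; order 3: 4; order 6: 4; order 9: 3; order 18: 3.
Total: 16.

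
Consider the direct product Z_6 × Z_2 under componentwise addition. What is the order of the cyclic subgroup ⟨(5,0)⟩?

The order of (5,0) in Z_6 × Z_2 is lcm(ord(5) in Z_6, ord(0) in Z_2).
ord(5) = 6 and ord(0) = 1, so |⟨(5,0)⟩| = lcm(6, 1) = 6.

6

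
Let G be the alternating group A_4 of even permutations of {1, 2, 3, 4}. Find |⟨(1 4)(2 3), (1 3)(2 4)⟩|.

4

|⟨(1 4)(2 3)⟩| = 2 and |⟨(1 3)(2 4)⟩| = 2, so |H| is a multiple of lcm(2, 2) = 2 and divides |G| = 12.
Closing under the operation: H = {e, (1 2)(3 4), (1 3)(2 4), (1 4)(2 3)}, so |H| = 4.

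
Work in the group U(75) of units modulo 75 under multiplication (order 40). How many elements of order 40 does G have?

0

No element of G has order 40 (even though 40 | 40).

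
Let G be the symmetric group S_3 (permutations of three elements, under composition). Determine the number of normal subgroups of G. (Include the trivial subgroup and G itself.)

3

G has 6 subgroups. Checking conjugation-invariance by order — order 1: 1/1 normal; order 2: 0/3 normal; order 3: 1/1 normal; order 6: 1/1 normal.
Total normal subgroups: 3.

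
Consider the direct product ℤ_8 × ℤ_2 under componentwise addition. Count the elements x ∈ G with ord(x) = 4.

An element (a,b) has order lcm(ord(a), ord(b)); count pairs with lcm equal to 4.
Enumerating gives 4 such elements.

4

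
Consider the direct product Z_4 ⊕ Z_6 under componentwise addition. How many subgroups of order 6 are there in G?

|G| = 24 and 6 | 24, so subgroups of order 6 are possible by Lagrange.
The subgroups of order 6 are: {(0,0), (0,1), (0,2), (0,3), (0,4), (0,5)}; {(0,0), (0,2), (0,4), (2,0), (2,2), (2,4)}; {(0,0), (0,2), (0,4), (2,1), (2,3), (2,5)}.
So G has 3 subgroups of order 6.

3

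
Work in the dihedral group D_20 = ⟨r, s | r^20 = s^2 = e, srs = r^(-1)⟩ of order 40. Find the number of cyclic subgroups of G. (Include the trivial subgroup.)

Each element a generates a cyclic subgroup ⟨a⟩; distinct elements may generate the same one (a cyclic group of order d has φ(d) generators).
Cyclic subgroups by order — order 1: 1; order 2: 21; order 4: 1; order 5: 1; order 10: 1; order 20: 1.
Total: 26.

26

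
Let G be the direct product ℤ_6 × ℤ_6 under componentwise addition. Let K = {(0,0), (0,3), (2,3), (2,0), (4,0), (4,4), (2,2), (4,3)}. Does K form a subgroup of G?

No

|K| = 8 does not divide |G| = 36, so by Lagrange K is not a subgroup.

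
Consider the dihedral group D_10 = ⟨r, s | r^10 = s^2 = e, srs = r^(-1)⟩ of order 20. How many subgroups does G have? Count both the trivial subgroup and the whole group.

22

|G| = 20, so by Lagrange every subgroup order divides 20. Divisors: 1, 2, 4, 5, 10, 20.
Subgroups by order — order 1: 1; order 2: 11; order 4: 5; order 5: 1; order 10: 3; order 20: 1.
Total: 1 + 11 + 5 + 1 + 3 + 1 = 22.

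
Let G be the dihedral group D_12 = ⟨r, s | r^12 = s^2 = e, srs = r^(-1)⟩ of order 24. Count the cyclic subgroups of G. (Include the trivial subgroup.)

A cyclic subgroup of order d is generated by each of its φ(d) elements of order d, so the cyclic subgroups of order d number (#elements of order d)/φ(d).
Cyclic subgroups by order — order 1: 1; order 2: 13; order 3: 1; order 4: 1; order 6: 1; order 12: 1.
Total: 18.

18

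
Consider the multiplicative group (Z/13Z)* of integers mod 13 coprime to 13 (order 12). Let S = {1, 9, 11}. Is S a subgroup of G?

11 ∈ S but its inverse 6 ∉ S, so S is not a subgroup.

No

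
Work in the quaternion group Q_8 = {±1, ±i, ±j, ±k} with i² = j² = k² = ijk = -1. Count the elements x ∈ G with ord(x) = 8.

No element of G has order 8 (even though 8 | 8).

0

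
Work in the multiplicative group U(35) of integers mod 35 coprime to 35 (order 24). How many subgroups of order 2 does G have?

3

|G| = 24 and 2 | 24, so subgroups of order 2 are possible by Lagrange.
The subgroups of order 2 are: {1, 29}; {1, 34}; {1, 6}.
So G has 3 subgroups of order 2.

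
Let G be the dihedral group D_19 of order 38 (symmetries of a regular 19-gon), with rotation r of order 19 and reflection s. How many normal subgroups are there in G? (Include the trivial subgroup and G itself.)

3

G has 22 subgroups. Checking conjugation-invariance by order — order 1: 1/1 normal; order 2: 0/19 normal; order 19: 1/1 normal; order 38: 1/1 normal.
Total normal subgroups: 3.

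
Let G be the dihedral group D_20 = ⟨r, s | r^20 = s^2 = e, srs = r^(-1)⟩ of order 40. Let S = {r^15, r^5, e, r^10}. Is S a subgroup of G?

|S| = 4 divides |G| = 40, consistent with Lagrange.
S contains the identity, every element's inverse is in S, and S is closed under ·: it is a subgroup.
In fact S = ⟨r^15⟩.

Yes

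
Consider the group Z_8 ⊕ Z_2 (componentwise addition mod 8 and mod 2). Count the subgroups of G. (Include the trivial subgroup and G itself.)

11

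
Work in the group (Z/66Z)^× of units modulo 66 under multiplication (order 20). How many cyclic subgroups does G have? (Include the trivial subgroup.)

8

Each element a generates a cyclic subgroup ⟨a⟩; distinct elements may generate the same one (a cyclic group of order d has φ(d) generators).
Cyclic subgroups by order — order 1: 1; order 2: 3; order 5: 1; order 10: 3.
Total: 8.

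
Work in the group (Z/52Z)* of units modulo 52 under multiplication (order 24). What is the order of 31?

Compute successive powers of 31 mod 52: 31, 25, 47, 1; 31^4 ≡ 1 (mod 52).
So |⟨31⟩| = 4.

4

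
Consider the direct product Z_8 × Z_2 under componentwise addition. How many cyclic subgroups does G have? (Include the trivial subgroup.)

Group the elements of G by the cyclic subgroup they generate; each cyclic subgroup of order d accounts for φ(d) elements.
Cyclic subgroups by order — order 1: 1; order 2: 3; order 4: 2; order 8: 2.
Total: 8.

8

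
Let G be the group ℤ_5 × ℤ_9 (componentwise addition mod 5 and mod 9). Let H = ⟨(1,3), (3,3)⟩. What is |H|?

15

|⟨(1,3)⟩| = 15 and |⟨(3,3)⟩| = 15, so |H| is a multiple of lcm(15, 15) = 15 and divides |G| = 45.
Closing under the operation: H = {(0,0), (0,3), (0,6), (1,0), (1,3), (1,6), (2,0), (2,3), (2,6), (3,0), (3,3), (3,6), (4,0), (4,3), (4,6)}, so |H| = 15.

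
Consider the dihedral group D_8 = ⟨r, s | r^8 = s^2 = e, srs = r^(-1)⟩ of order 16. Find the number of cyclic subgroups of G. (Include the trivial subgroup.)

12

A cyclic subgroup of order d is generated by each of its φ(d) elements of order d, so the cyclic subgroups of order d number (#elements of order d)/φ(d).
Cyclic subgroups by order — order 1: 1; order 2: 9; order 4: 1; order 8: 1.
Total: 12.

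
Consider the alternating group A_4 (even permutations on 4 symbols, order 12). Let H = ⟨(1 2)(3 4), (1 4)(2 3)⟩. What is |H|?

|⟨(1 2)(3 4)⟩| = 2 and |⟨(1 4)(2 3)⟩| = 2, so |H| is a multiple of lcm(2, 2) = 2 and divides |G| = 12.
Closing under the operation: H = {e, (1 2)(3 4), (1 3)(2 4), (1 4)(2 3)}, so |H| = 4.

4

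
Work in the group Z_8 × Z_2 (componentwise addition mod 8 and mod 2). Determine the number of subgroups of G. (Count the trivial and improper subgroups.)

11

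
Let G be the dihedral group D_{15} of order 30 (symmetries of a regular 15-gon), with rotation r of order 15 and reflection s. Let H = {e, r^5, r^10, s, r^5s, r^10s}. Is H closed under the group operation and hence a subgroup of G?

Yes

|H| = 6 divides |G| = 30, consistent with Lagrange.
H contains the identity, every element's inverse is in H, and H is closed under ·: it is a subgroup.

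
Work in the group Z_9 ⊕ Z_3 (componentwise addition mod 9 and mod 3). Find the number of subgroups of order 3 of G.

|G| = 27 and 3 | 27, so subgroups of order 3 are possible by Lagrange.
The subgroups of order 3 are: {(0,0), (0,1), (0,2)}; {(0,0), (3,0), (6,0)}; {(0,0), (3,1), (6,2)}; {(0,0), (3,2), (6,1)}.
So G has 4 subgroups of order 3.

4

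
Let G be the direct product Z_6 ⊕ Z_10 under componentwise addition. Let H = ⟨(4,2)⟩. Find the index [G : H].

|⟨(4,2)⟩| = 15 and |G| = 60.
By Lagrange, [G : H] = |G|/|H| = 60/15 = 4.

4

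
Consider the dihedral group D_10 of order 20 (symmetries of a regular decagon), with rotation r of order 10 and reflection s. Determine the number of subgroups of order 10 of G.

|G| = 20 and 10 | 20, so subgroups of order 10 are possible by Lagrange.
The subgroups of order 10 are: {e, r, r^2, r^3, r^4, r^5, r^6, r^7, r^8, r^9}; {e, r^2, r^4, r^6, r^8, s, r^2s, r^4s, r^6s, r^8s}; {e, r^2, r^4, r^6, r^8, rs, r^3s, r^5s, r^7s, r^9s}.
So G has 3 subgroups of order 10.

3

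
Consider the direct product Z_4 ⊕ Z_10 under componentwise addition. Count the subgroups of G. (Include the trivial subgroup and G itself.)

16

|G| = 40, so by Lagrange every subgroup order divides 40. Divisors: 1, 2, 4, 5, 8, 10, 20, 40.
Subgroups by order — order 1: 1; order 2: 3; order 4: 3; order 5: 1; order 8: 1; order 10: 3; order 20: 3; order 40: 1.
Total: 1 + 3 + 3 + 1 + 1 + 3 + 3 + 1 = 16.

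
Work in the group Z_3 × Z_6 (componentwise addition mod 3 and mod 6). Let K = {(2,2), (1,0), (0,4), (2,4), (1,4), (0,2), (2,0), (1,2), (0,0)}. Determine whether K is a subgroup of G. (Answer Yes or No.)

Yes

|K| = 9 divides |G| = 18, consistent with Lagrange.
K contains the identity, every element's inverse is in K, and K is closed under +: it is a subgroup.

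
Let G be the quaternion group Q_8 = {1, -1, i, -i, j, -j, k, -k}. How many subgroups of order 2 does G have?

1

|G| = 8 and 2 | 8, so subgroups of order 2 are possible by Lagrange.
The subgroups of order 2 are: {1, -1}.
So G has 1 subgroup of order 2.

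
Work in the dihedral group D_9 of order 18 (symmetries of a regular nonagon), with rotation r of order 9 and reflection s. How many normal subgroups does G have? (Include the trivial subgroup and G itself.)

G has 16 subgroups. Checking conjugation-invariance by order — order 1: 1/1 normal; order 2: 0/9 normal; order 3: 1/1 normal; order 6: 0/3 normal; order 9: 1/1 normal; order 18: 1/1 normal.
Total normal subgroups: 4.

4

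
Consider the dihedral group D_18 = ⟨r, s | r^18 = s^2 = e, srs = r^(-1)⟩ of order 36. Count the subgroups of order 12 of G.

3

|G| = 36 and 12 | 36, so subgroups of order 12 are possible by Lagrange.
The subgroups of order 12 are: {e, r^3, r^6, r^9, r^12, r^15, rs, r^4s, r^7s, r^10s, r^13s, r^16s}; {e, r^3, r^6, r^9, r^12, r^15, r^2s, r^5s, r^8s, r^11s, r^14s, r^17s}; {e, r^3, r^6, r^9, r^12, r^15, s, r^3s, r^6s, r^9s, r^12s, r^15s}.
So G has 3 subgroups of order 12.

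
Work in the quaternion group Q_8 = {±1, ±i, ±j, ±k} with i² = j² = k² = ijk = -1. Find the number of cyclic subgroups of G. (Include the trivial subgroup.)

5

Group the elements of G by the cyclic subgroup they generate; each cyclic subgroup of order d accounts for φ(d) elements.
Cyclic subgroups by order — order 1: 1; order 2: 1; order 4: 3.
Total: 5.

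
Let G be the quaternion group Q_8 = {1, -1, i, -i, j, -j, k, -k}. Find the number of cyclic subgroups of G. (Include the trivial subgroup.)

Each element a generates a cyclic subgroup ⟨a⟩; distinct elements may generate the same one (a cyclic group of order d has φ(d) generators).
Cyclic subgroups by order — order 1: 1; order 2: 1; order 4: 3.
Total: 5.

5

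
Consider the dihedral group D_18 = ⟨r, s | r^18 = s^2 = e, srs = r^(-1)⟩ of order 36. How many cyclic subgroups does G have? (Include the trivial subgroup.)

Group the elements of G by the cyclic subgroup they generate; each cyclic subgroup of order d accounts for φ(d) elements.
Cyclic subgroups by order — order 1: 1; order 2: 19; order 3: 1; order 6: 1; order 9: 1; order 18: 1.
Total: 24.

24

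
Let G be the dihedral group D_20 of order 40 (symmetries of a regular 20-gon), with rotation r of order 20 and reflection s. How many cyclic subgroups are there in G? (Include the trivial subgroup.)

26

A cyclic subgroup of order d is generated by each of its φ(d) elements of order d, so the cyclic subgroups of order d number (#elements of order d)/φ(d).
Cyclic subgroups by order — order 1: 1; order 2: 21; order 4: 1; order 5: 1; order 10: 1; order 20: 1.
Total: 26.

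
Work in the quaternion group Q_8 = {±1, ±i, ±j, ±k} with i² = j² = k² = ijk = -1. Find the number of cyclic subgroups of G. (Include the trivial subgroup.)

Group the elements of G by the cyclic subgroup they generate; each cyclic subgroup of order d accounts for φ(d) elements.
Cyclic subgroups by order — order 1: 1; order 2: 1; order 4: 3.
Total: 5.

5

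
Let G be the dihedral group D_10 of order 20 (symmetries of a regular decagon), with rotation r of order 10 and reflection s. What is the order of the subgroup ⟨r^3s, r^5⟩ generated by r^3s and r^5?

|⟨r^3s⟩| = 2 and |⟨r^5⟩| = 2, so |H| is a multiple of lcm(2, 2) = 2 and divides |G| = 20.
Closing under the operation: H = {e, r^5, r^3s, r^8s}, so |H| = 4.

4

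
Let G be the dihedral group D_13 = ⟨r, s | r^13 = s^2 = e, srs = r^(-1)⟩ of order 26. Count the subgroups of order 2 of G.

13

|G| = 26 and 2 | 26, so subgroups of order 2 are possible by Lagrange.
The subgroups of order 2 are: {e, r^10s}; {e, r^11s}; {e, r^12s}; {e, r^2s}; … (13 in all).
So G has 13 subgroups of order 2.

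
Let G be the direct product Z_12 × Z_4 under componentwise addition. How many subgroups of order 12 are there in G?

|G| = 48 and 12 | 48, so subgroups of order 12 are possible by Lagrange.
The subgroups of order 12 are: {(0,0), (0,1), (0,2), (0,3), (4,0), (4,1), (4,2), (4,3), (8,0), (8,1), (8,2), (8,3)}; {(0,0), (0,2), (2,0), (2,2), (4,0), (4,2), (6,0), (6,2), (8,0), (8,2), (10,0), (10,2)}; {(0,0), (0,2), (2,1), (2,3), (4,0), (4,2), (6,1), (6,3), (8,0), (8,2), (10,1), (10,3)}; {(0,0), (1,0), (2,0), (3,0), (4,0), (5,0), (6,0), (7,0), (8,0), (9,0), (10,0), (11,0)}; … (7 in all).
So G has 7 subgroups of order 12.

7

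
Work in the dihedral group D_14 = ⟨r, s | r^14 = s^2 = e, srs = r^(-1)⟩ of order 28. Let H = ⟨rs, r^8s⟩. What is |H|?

|⟨rs⟩| = 2 and |⟨r^8s⟩| = 2, so |H| is a multiple of lcm(2, 2) = 2 and divides |G| = 28.
Closing under the operation: H = {e, r^7, rs, r^8s}, so |H| = 4.

4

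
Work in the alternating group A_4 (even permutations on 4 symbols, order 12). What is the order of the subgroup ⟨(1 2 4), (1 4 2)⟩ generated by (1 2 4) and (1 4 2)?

3

|⟨(1 2 4)⟩| = 3 and |⟨(1 4 2)⟩| = 3, so |H| is a multiple of lcm(3, 3) = 3 and divides |G| = 12.
Closing under the operation: H = {e, (1 2 4), (1 4 2)}, so |H| = 3.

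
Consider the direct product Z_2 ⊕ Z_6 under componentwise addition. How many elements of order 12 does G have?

0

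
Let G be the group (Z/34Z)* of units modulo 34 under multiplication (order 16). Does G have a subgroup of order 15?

No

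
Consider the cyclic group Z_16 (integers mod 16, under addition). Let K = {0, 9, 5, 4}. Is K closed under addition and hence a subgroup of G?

9 ∈ K but its inverse 7 ∉ K, so K is not a subgroup.

No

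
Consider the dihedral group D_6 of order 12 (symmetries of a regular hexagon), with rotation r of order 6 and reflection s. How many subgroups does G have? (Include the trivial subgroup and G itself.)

|G| = 12, so by Lagrange every subgroup order divides 12. Divisors: 1, 2, 3, 4, 6, 12.
Subgroups by order — order 1: 1; order 2: 7; order 3: 1; order 4: 3; order 6: 3; order 12: 1.
Total: 1 + 7 + 1 + 3 + 3 + 1 = 16.

16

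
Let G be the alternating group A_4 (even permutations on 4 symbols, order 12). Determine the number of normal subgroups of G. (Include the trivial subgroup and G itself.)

G has 10 subgroups. Checking conjugation-invariance by order — order 1: 1/1 normal; order 2: 0/3 normal; order 3: 0/4 normal; order 4: 1/1 normal; order 12: 1/1 normal.
Total normal subgroups: 3.

3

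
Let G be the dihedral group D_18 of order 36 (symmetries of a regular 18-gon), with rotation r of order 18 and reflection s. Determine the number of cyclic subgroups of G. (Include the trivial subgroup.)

24

Group the elements of G by the cyclic subgroup they generate; each cyclic subgroup of order d accounts for φ(d) elements.
Cyclic subgroups by order — order 1: 1; order 2: 19; order 3: 1; order 6: 1; order 9: 1; order 18: 1.
Total: 24.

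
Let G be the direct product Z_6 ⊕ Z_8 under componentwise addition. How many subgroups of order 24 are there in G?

3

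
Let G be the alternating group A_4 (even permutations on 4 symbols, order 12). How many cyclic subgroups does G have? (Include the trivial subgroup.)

Each element a generates a cyclic subgroup ⟨a⟩; distinct elements may generate the same one (a cyclic group of order d has φ(d) generators).
Cyclic subgroups by order — order 1: 1; order 2: 3; order 3: 4.
Total: 8.

8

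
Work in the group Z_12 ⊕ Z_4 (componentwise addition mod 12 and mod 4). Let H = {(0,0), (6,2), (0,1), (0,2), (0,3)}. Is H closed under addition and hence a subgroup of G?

No

|H| = 5 does not divide |G| = 48, so by Lagrange H is not a subgroup.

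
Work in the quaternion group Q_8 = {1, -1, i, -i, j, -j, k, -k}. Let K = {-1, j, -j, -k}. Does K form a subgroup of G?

No

The identity 1 ∉ K, so K is not a subgroup.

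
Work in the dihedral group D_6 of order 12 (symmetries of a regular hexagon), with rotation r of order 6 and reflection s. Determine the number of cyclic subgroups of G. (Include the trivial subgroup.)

10

Group the elements of G by the cyclic subgroup they generate; each cyclic subgroup of order d accounts for φ(d) elements.
Cyclic subgroups by order — order 1: 1; order 2: 7; order 3: 1; order 6: 1.
Total: 10.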